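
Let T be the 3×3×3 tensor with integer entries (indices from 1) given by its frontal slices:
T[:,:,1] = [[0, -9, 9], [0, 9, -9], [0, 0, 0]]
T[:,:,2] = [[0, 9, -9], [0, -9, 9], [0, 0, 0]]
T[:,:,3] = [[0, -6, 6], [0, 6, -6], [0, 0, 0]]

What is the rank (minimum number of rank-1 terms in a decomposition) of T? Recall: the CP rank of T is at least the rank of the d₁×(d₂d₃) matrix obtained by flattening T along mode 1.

Lower bound: T ≠ 0 (e.g. T[1,2,1] = -9), so rank(T) ≥ 1.
Upper bound: if T = a ⊗ b ⊗ c then every fibre of T is a multiple of the corresponding factor, so read the factors off the fibres through the nonzero entry T[1,2,1] = -9.
The mode-1 fibre T[:,2,1] = [-9, 9, 0] gives a = [1, -1, 0] (primitive direction); the mode-2 fibre T[1,:,1] = [0, -9, 9] gives b = [0, 1, -1]; then c[k] = T[1,2,k] / (a[1]·b[2]) = [-9, 9, -6] / 1 = [-9, 9, -6].
Expanding [1, -1, 0] ⊗ [0, 1, -1] ⊗ [-9, 9, -6] reproduces all 27 entries of T, so T = [1, -1, 0] ⊗ [0, 1, -1] ⊗ [-9, 9, -6] and rank(T) ≤ 1.
These bounds meet, so rank(T) = 1.

1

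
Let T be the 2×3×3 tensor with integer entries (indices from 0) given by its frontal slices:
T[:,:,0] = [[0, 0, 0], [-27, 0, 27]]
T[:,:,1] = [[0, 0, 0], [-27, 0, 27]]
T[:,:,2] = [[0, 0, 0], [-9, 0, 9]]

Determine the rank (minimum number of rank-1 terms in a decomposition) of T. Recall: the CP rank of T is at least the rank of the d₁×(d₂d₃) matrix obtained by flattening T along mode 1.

1

Lower bound: T ≠ 0 (e.g. T[1,0,0] = -27), so rank(T) ≥ 1.
Upper bound: if T = a (x) b (x) c then every fibre of T is a multiple of the corresponding factor, so read the factors off the fibres through the nonzero entry T[1,0,0] = -27.
The mode-1 fibre T[:,0,0] = [0, -27] gives a = [0, 1] (primitive direction); the mode-2 fibre T[1,:,0] = [-27, 0, 27] gives b = [1, 0, -1]; then c[k] = T[1,0,k] / (a[1]·b[0]) = [-27, -27, -9] / 1 = [-27, -27, -9].
Expanding [0, 1] (x) [1, 0, -1] (x) [-27, -27, -9] reproduces all 18 entries of T, so T = [0, 1] (x) [1, 0, -1] (x) [-27, -27, -9] and rank(T) ≤ 1.
These bounds meet, so rank(T) = 1.
Check entry T[1,2,2] = 9: (1)·(-1)·(-9) = 9.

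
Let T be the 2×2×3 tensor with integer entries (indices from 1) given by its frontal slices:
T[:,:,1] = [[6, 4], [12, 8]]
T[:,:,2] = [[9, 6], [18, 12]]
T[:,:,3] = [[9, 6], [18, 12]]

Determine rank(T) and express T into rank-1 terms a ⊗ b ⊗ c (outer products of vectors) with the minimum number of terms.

rank(T) = 1

Lower bound: T ≠ 0 (e.g. T[1,1,1] = 6), so rank(T) ≥ 1.
Upper bound: if T = a ⊗ b ⊗ c then every fibre of T is a multiple of the corresponding factor, so read the factors off the fibres through the nonzero entry T[1,1,1] = 6.
The mode-1 fibre T[:,1,1] = [6, 12] gives a = (1, 2) (primitive direction); the mode-2 fibre T[1,:,1] = [6, 4] gives b = (3, 2); then c[k] = T[1,1,k] / (a[1]·b[1]) = [6, 9, 9] / 3 = (2, 3, 3).
Expanding (1, 2) ⊗ (3, 2) ⊗ (2, 3, 3) reproduces all 12 entries of T, so T = (1, 2) ⊗ (3, 2) ⊗ (2, 3, 3) and rank(T) ≤ 1.
These bounds meet, so rank(T) = 1.
Check entry T[2,2,3] = 12: (2)·(2)·(3) = 12.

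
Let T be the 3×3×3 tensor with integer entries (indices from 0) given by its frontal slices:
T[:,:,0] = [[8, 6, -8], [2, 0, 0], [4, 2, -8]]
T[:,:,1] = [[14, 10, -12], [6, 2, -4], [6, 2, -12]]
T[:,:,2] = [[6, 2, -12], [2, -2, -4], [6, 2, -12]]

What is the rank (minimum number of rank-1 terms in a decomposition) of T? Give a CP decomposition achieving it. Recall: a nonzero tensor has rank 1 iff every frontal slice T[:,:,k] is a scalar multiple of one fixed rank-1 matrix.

rank(T) = 3

Lower bound: the mode-3 unfolding of T (rows indexed by k, columns by (i,j) = (0,0), (0,1), (0,2), (1,0), (1,1), (1,2), (2,0), (2,1), (2,2)) is [[8, 6, -8, 2, 0, 0, 4, 2, -8], [14, 10, -12, 6, 2, -4, 6, 2, -12], [6, 2, -12, 2, -2, -4, 6, 2, -12]].
There the 3×3 minor on rows k ∈ {0, 1, 2}, columns (i,j) ∈ {(0,0), (0,1), (0,2)} is det [[8, 6, -8], [14, 10, -12], [6, 2, -12]] = 64 ≠ 0, so this unfolding has rank ≥ 3; CP rank is at least every unfolding rank, so rank(T) ≥ 3. (This is only a lower bound: in general the CP rank may exceed every unfolding rank, so we still need to exhibit 3 rank-1 terms summing to T.)
Upper bound: T is a sum of 3 rank-1 terms, T = (1, -1, 1) ⊗ (1, 1, -2) ⊗ (2, 2, 2) + (1, 1, 1) ⊗ (1, 0, -2) ⊗ (2, 4, 4) + (2, 1, 0) ⊗ (1, 1, 0) ⊗ (2, 4, 0) (written with every a and b primitive with positive leading entry and the scale carried by c; CP decompositions are not unique, and this one is verified by expanding entrywise), so rank(T) ≤ 3.
These bounds meet, so rank(T) = 3.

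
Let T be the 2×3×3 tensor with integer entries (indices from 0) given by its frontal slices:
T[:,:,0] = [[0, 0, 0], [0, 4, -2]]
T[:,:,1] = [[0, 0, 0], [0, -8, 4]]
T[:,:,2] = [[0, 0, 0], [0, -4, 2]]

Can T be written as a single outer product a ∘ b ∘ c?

If T = a ∘ b ∘ c then every fibre of T is a multiple of the corresponding factor, so read the factors off the fibres through the nonzero entry T[1,1,0] = 4.
The mode-1 fibre T[:,1,0] = [0, 4] gives a = [0, 1] (primitive direction); the mode-2 fibre T[1,:,0] = [0, 4, -2] gives b = [0, 2, -1]; then c[k] = T[1,1,k] / (a[1]·b[1]) = [4, -8, -4] / 2 = [2, -4, -2].
Expanding [0, 1] ∘ [0, 2, -1] ∘ [2, -4, -2] reproduces all 18 entries of T, so T = [0, 1] ∘ [0, 2, -1] ∘ [2, -4, -2] and rank(T) ≤ 1.
Equivalently every frontal slice T[:,:,k] is c[k] times the rank-1 matrix [0, 1] ∘ [0, 2, -1]. So T has rank 1 (it is nonzero).

Yes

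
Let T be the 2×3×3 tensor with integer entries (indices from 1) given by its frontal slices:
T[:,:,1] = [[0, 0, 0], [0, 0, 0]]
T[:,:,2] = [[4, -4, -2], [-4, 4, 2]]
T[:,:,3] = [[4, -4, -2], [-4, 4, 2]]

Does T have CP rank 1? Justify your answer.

Yes

If T = a ⊗ b ⊗ c then every fibre of T is a multiple of the corresponding factor, so read the factors off the fibres through the nonzero entry T[1,1,2] = 4.
The mode-1 fibre T[:,1,2] = [4, -4] gives a = [1, -1] (primitive direction); the mode-2 fibre T[1,:,2] = [4, -4, -2] gives b = [2, -2, -1]; then c[k] = T[1,1,k] / (a[1]·b[1]) = [0, 4, 4] / 2 = [0, 2, 2].
Expanding [1, -1] ⊗ [2, -2, -1] ⊗ [0, 2, 2] reproduces all 18 entries of T, so T = [1, -1] ⊗ [2, -2, -1] ⊗ [0, 2, 2] and rank(T) ≤ 1.
Equivalently every frontal slice T[:,:,k] is c[k] times the rank-1 matrix [1, -1] ⊗ [2, -2, -1]. So T has rank 1 (it is nonzero).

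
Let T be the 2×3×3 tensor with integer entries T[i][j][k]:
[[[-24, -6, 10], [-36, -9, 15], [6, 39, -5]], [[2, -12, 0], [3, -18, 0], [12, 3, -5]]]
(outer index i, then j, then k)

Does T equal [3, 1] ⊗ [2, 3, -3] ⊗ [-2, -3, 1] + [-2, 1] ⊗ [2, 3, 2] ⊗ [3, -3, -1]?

Reconstruct entrywise from the claimed factors. For example, T[1,0,0] = 2 and Σₗ aₗ[1]bₗ[0]cₗ[0] = (1)·(2)·(-2) + (1)·(2)·(3) = 2; checking all 18 entries, every one matches. The claim holds.

Yes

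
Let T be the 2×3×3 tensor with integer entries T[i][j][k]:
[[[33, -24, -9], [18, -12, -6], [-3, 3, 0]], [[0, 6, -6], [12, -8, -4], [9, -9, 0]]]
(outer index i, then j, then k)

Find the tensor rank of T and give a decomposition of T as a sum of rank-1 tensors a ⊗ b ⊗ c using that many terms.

Lower bound: the mode-2 unfolding of T (rows indexed by j, columns by (i,k) = (0,0), (0,1), (0,2), (1,0), (1,1), (1,2)) is [[33, -24, -9, 0, 6, -6], [18, -12, -6, 12, -8, -4], [-3, 3, 0, 9, -9, 0]].
There the 2×2 minor on rows j ∈ {0, 1}, columns (i,k) ∈ {(0,0), (0,1)} is det [[33, -24], [18, -12]] = 36 ≠ 0, so this unfolding has rank ≥ 2; CP rank is at least every unfolding rank, so rank(T) ≥ 2. (Flattening ranks never certify an upper bound on CP rank; for that we must actually write T with 2 rank-1 terms.)
Upper bound — finding two terms. Write S_k = T[:,:,k] for the frontal slices: S₀ = [[33, 18, -3], [0, 12, 9]], S₁ = [[-24, -12, 3], [6, -8, -9]], S₂ = [[-9, -6, 0], [-6, -4, 0]].
If T = a₁ ⊗ b₁ ⊗ c₁ + a₂ ⊗ b₂ ⊗ c₂ then each S_k = c₁[k]·a₁b₁ᵀ + c₂[k]·a₂b₂ᵀ. S₀ and S₁ are linearly independent, so a₁b₁ᵀ and a₂b₂ᵀ must span the same plane of matrices: they are the rank-1 matrices of the form x·S₀ + y·S₁.
The 2×2 minor of x·S₀ + y·S₁ on rows {0,1}, columns {0,1} is 396·x² − 660·xy + 264·y² = 132·(3·x − 2·y)(x − y), vanishing at (x:y) = (2:3) and (1:1).
M₁ = 2·S₀ + 3·S₁ = [[-6, 0, 3], [18, 0, -9]] = (-3)·[1, -3][2, 0, -1]ᵀ and M₂ = S₀ + S₁ = [[9, 6, 0], [6, 4, 0]] = [3, 2][3, 2, 0]ᵀ, so take a₁ = [1, -3], b₁ = [2, 0, -1], a₂ = [3, 2], b₂ = [3, 2, 0].
Each slice is an integer combination of E₁ = a₁b₁ᵀ and E₂ = a₂b₂ᵀ: S₀ = 3·E₁ + 3·E₂, S₁ = −3·E₁ − 2·E₂, S₂ = −E₂; reading off coefficients, c₁ = [3, -3, 0] and c₂ = [3, -2, -1].
Hence T = [1, -3] ⊗ [2, 0, -1] ⊗ [3, -3, 0] + [3, 2] ⊗ [3, 2, 0] ⊗ [3, -2, -1], so rank(T) ≤ 2.
These bounds meet, so rank(T) = 2.
Check entry T[0,0,0] = 33: (1)·(2)·(3) + (3)·(3)·(3) = 33.

rank(T) = 2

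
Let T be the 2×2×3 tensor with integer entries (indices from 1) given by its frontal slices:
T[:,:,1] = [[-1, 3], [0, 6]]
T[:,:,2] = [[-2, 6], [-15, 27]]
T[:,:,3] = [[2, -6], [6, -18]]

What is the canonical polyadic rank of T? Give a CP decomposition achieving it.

rank(T) = 2

Lower bound: the mode-3 unfolding of T (rows indexed by k, columns by (i,j) = (1,1), (1,2), (2,1), (2,2)) is [[-1, 3, 0, 6], [-2, 6, -15, 27], [2, -6, 6, -18]].
There the 2×2 minor on rows k ∈ {1, 2}, columns (i,j) ∈ {(1,1), (2,1)} is det [[-1, 0], [-2, -15]] = 15 ≠ 0, so this unfolding has rank ≥ 2; CP rank is at least every unfolding rank, so rank(T) ≥ 2. (This is only a lower bound: in general the CP rank may exceed every unfolding rank, so we still need to exhibit 2 rank-1 terms summing to T.)
Upper bound — finding two terms. Write S_k = T[:,:,k] for the frontal slices: S₁ = [[-1, 3], [0, 6]], S₂ = [[-2, 6], [-15, 27]], S₃ = [[2, -6], [6, -18]].
If T = a₁ (x) b₁ (x) c₁ + a₂ (x) b₂ (x) c₂ then each S_k = c₁[k]·a₁b₁ᵀ + c₂[k]·a₂b₂ᵀ. S₁ and S₂ are linearly independent, so a₁b₁ᵀ and a₂b₂ᵀ must span the same plane of matrices: they are the rank-1 matrices of the form x·S₁ + y·S₂.
det(x·S₁ + y·S₂) is −6·x² + 6·xy + 36·y² = (-6)·(x − 3·y)(x + 2·y), vanishing at (x:y) = (3:1) and (2:-1).
M₁ = 3·S₁ + S₂ = [[-5, 15], [-15, 45]] = (-5)·[1, 3][1, -3]ᵀ and M₂ = 2·S₁ − S₂ = [[0, 0], [15, -15]] = 15·[0, 1][1, -1]ᵀ, so take a₁ = [1, 3], b₁ = [1, -3], a₂ = [0, 1], b₂ = [1, -1].
Each slice is an integer combination of E₁ = a₁b₁ᵀ and E₂ = a₂b₂ᵀ: S₁ = −E₁ + 3·E₂, S₂ = −2·E₁ − 9·E₂, S₃ = 2·E₁; reading off coefficients, c₁ = [-1, -2, 2] and c₂ = [3, -9, 0].
Hence T = [1, 3] (x) [1, -3] (x) [-1, -2, 2] + [0, 1] (x) [1, -1] (x) [3, -9, 0], so rank(T) ≤ 2.
These bounds meet, so rank(T) = 2.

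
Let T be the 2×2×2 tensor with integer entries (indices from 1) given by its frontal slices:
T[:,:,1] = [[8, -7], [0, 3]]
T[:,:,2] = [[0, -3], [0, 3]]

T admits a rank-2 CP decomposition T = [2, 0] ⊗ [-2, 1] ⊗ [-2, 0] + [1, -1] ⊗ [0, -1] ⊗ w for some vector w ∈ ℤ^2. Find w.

w = [3, 3]

Subtract the known terms from T to get the rank-1 residual R = [1, -1] ⊗ [0, -1] ⊗ w, so R[i,j,k] = a[i]·b[j]·w[k]. Pick indices with nonzero a[1]·b[2] = (1)·(-1) = -1. Only the fibre through (1,2,·) is needed: R[1,2,:] = T[1,2,:] − Σₗ aₗ[1]bₗ[2]cₗ = [-7, -3] − (2)·(1)·[-2, 0] = [-3, -3]. Then w[k] = R[1,2,k] / -1 for each k, giving w = [-3, -3] / -1 = [3, 3].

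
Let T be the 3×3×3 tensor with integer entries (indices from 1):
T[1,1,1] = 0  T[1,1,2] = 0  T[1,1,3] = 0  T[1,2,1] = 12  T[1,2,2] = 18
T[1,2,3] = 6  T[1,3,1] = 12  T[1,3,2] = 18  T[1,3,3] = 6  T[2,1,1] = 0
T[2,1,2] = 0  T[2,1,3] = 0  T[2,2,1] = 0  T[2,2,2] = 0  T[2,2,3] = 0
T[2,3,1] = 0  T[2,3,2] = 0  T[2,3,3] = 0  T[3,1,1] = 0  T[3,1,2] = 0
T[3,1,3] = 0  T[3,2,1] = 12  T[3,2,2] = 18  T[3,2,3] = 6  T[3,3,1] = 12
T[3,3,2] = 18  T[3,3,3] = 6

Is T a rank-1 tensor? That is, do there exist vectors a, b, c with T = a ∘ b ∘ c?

Yes

The mode-1 fibre T[:,2,1] = [12, 0, 12] gives a = [1, 0, 1] (primitive direction); the mode-2 fibre T[1,:,1] = [0, 12, 12] gives b = [0, 1, 1]; then c[k] = T[1,2,k] / (a[1]·b[2]) = [12, 18, 6] / 1 = [12, 18, 6].
Expanding [1, 0, 1] ∘ [0, 1, 1] ∘ [12, 18, 6] reproduces all 27 entries of T, so T = [1, 0, 1] ∘ [0, 1, 1] ∘ [12, 18, 6] and rank(T) ≤ 1.
Equivalently every frontal slice T[:,:,k] is c[k] times the rank-1 matrix [1, 0, 1] ∘ [0, 1, 1]. So T has rank 1 (it is nonzero).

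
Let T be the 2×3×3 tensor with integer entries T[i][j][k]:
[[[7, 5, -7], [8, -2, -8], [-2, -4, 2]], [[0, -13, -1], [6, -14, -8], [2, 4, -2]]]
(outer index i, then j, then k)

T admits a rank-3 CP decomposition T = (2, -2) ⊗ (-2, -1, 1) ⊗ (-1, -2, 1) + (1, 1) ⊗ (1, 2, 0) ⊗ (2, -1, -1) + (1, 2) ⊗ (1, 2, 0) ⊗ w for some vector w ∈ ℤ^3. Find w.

w = (1, -2, -2)

Subtract the known terms from T to get the rank-1 residual R = (1, 2) ⊗ (1, 2, 0) ⊗ w, so R[i,j,k] = a[i]·b[j]·w[k]. Pick indices with nonzero a[0]·b[0] = (1)·(1) = 1. Only the fibre through (0,0,·) is needed: R[0,0,:] = T[0,0,:] − Σₗ aₗ[0]bₗ[0]cₗ = [7, 5, -7] − (2)·(-2)·(-1, -2, 1) − (1)·(1)·(2, -1, -1) = [1, -2, -2]. Then w[k] = R[0,0,k] / 1 for each k, giving w = [1, -2, -2] / 1 = (1, -2, -2).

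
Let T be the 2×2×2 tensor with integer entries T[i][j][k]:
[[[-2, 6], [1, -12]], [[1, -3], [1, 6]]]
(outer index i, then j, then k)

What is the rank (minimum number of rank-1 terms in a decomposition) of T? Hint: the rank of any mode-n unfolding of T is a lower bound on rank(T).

2

Lower bound: the mode-3 unfolding of T (rows indexed by k, columns by (i,j) = (0,0), (0,1), (1,0), (1,1)) is [[-2, 1, 1, 1], [6, -12, -3, 6]].
There the 2×2 minor on rows k ∈ {0, 1}, columns (i,j) ∈ {(0,0), (0,1)} is det [[-2, 1], [6, -12]] = 18 ≠ 0, so this unfolding has rank ≥ 2; CP rank is at least every unfolding rank, so rank(T) ≥ 2. (Flattening ranks never certify an upper bound on CP rank; for that we must actually write T with 2 rank-1 terms.)
Upper bound — finding two terms. Write S_k = T[:,:,k] for the frontal slices: S₀ = [[-2, 1], [1, 1]], S₁ = [[6, -12], [-3, 6]].
If T = a₁ ⊗ b₁ ⊗ c₁ + a₂ ⊗ b₂ ⊗ c₂ then each S_k = c₁[k]·a₁b₁ᵀ + c₂[k]·a₂b₂ᵀ. S₀ and S₁ are linearly independent, so a₁b₁ᵀ and a₂b₂ᵀ must span the same plane of matrices: they are the rank-1 matrices of the form x·S₀ + y·S₁.
det(x·S₀ + y·S₁) is −3·x² + 9·xy = (-3)·(x − 3·y)(x), vanishing at (x:y) = (3:1) and (0:1).
M₁ = 3·S₀ + S₁ = [[0, -9], [0, 9]] = (-9)·[1, -1][0, 1]ᵀ and M₂ = S₁ = [[6, -12], [-3, 6]] = 3·[2, -1][1, -2]ᵀ, so take a₁ = [1, -1], b₁ = [0, 1], a₂ = [2, -1], b₂ = [1, -2].
Each slice is an integer combination of E₁ = a₁b₁ᵀ and E₂ = a₂b₂ᵀ: S₀ = −3·E₁ − E₂, S₁ = 3·E₂; reading off coefficients, c₁ = [-3, 0] and c₂ = [-1, 3].
Hence T = [1, -1] ⊗ [0, 1] ⊗ [-3, 0] + [2, -1] ⊗ [1, -2] ⊗ [-1, 3], so rank(T) ≤ 2.
These bounds meet, so rank(T) = 2.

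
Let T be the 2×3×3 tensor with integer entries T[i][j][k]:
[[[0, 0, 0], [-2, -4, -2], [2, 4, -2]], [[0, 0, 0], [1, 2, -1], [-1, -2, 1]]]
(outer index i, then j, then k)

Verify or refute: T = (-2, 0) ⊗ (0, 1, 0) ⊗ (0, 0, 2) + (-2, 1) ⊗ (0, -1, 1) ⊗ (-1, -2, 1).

Yes

Reconstruct entrywise from the claimed factors. For example, T[0,2,1] = 4 and Σₗ aₗ[0]bₗ[2]cₗ[1] = (-2)·(0)·(0) + (-2)·(1)·(-2) = 4; checking all 18 entries, every one matches. The claim holds.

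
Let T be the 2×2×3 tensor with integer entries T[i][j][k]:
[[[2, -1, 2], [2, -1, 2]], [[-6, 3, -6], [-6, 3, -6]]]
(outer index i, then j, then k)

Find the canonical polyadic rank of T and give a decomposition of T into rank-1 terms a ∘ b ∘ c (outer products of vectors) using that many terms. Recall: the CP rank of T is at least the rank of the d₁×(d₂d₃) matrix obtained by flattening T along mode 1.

rank(T) = 1

Lower bound: T ≠ 0 (e.g. T[0,0,0] = 2), so rank(T) ≥ 1.
Upper bound: if T = a ∘ b ∘ c then every fibre of T is a multiple of the corresponding factor, so read the factors off the fibres through the nonzero entry T[0,0,0] = 2.
The mode-1 fibre T[:,0,0] = [2, -6] gives a = [1, -3] (primitive direction); the mode-2 fibre T[0,:,0] = [2, 2] gives b = [1, 1]; then c[k] = T[0,0,k] / (a[0]·b[0]) = [2, -1, 2] / 1 = [2, -1, 2].
Expanding [1, -3] ∘ [1, 1] ∘ [2, -1, 2] reproduces all 12 entries of T, so T = [1, -3] ∘ [1, 1] ∘ [2, -1, 2] and rank(T) ≤ 1.
These bounds meet, so rank(T) = 1.
Check entry T[1,0,1] = 3: (-3)·(1)·(-1) = 3.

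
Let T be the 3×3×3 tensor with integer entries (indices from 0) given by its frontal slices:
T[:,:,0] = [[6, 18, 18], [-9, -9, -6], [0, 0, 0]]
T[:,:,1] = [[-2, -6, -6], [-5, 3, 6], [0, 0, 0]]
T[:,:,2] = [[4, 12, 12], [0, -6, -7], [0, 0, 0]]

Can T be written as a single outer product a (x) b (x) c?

The mode-3 unfolding of T (rows indexed by k, columns by (i,j) = (0,0), (0,1), (0,2), (1,0), (1,1), (1,2), (2,0), (2,1), (2,2)) is [[6, 18, 18, -9, -9, -6, 0, 0, 0], [-2, -6, -6, -5, 3, 6, 0, 0, 0], [4, 12, 12, 0, -6, -7, 0, 0, 0]].
There the 2×2 minor on rows k ∈ {0, 1}, columns (i,j) ∈ {(0,0), (1,0)} is det [[6, -9], [-2, -5]] = -48 ≠ 0, so this unfolding has rank ≥ 2; CP rank is at least every unfolding rank, so rank(T) ≥ 2.
In particular rank(T) ≥ 2 > 1, so T is not rank-1.

No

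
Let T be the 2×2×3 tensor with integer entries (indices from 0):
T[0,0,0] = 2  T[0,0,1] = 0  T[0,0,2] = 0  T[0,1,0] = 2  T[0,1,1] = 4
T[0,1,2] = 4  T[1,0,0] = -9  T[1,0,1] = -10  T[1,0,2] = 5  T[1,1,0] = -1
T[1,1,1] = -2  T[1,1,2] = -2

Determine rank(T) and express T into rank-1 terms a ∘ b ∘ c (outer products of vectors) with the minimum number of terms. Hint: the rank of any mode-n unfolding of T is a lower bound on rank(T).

Lower bound: the mode-3 unfolding of T (rows indexed by k, columns by (i,j) = (0,0), (0,1), (1,0), (1,1)) is [[2, 2, -9, -1], [0, 4, -10, -2], [0, 4, 5, -2]].
There the 3×3 minor on rows k ∈ {0, 1, 2}, columns (i,j) ∈ {(0,0), (0,1), (1,0)} is det [[2, 2, -9], [0, 4, -10], [0, 4, 5]] = 120 ≠ 0, so this unfolding has rank ≥ 3; CP rank is at least every unfolding rank, so rank(T) ≥ 3. (Unfolding ranks only ever bound the CP rank from below — rank(T) can be strictly larger than all of them — so the matching upper bound has to come from an explicit 3-term decomposition.)
Upper bound: T is a sum of 3 rank-1 terms, T = [1, -2] ∘ [1, 0] ∘ [4, 4, -2] + [2, -1] ∘ [0, 1] ∘ [1, 2, 2] + [2, 1] ∘ [1, 0] ∘ [-1, -2, 1] (written with every a and b primitive with positive leading entry and the scale carried by c; CP decompositions are not unique, and this one is verified by expanding entrywise), so rank(T) ≤ 3.
These bounds meet, so rank(T) = 3.

rank(T) = 3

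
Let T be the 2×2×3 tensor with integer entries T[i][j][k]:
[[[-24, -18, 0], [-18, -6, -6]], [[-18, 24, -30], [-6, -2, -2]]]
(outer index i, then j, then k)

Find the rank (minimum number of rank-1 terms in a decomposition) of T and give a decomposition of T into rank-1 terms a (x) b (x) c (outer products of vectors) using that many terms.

rank(T) = 2

Lower bound: the mode-1 unfolding of T (rows indexed by i, columns by (j,k) = (0,0), (0,1), (0,2), (1,0), (1,1), (1,2)) is [[-24, -18, 0, -18, -6, -6], [-18, 24, -30, -6, -2, -2]].
There the 2×2 minor on rows i ∈ {0, 1}, columns (j,k) ∈ {(0,0), (0,1)} is det [[-24, -18], [-18, 24]] = -900 ≠ 0, so this unfolding has rank ≥ 2; CP rank is at least every unfolding rank, so rank(T) ≥ 2. (This is only a lower bound: in general the CP rank may exceed every unfolding rank, so we still need to exhibit 2 rank-1 terms summing to T.)
Upper bound — finding two terms. Write S_k = T[:,:,k] for the frontal slices: S₀ = [[-24, -18], [-18, -6]], S₁ = [[-18, -6], [24, -2]], S₂ = [[0, -6], [-30, -2]].
If T = a₁ (x) b₁ (x) c₁ + a₂ (x) b₂ (x) c₂ then each S_k = c₁[k]·a₁b₁ᵀ + c₂[k]·a₂b₂ᵀ. S₀ and S₁ are linearly independent, so a₁b₁ᵀ and a₂b₂ᵀ must span the same plane of matrices: they are the rank-1 matrices of the form x·S₀ + y·S₁.
det(x·S₀ + y·S₁) is −180·x² + 480·xy + 180·y² = (-60)·(x − 3·y)(3·x + y), vanishing at (x:y) = (3:1) and (1:-3).
M₁ = 3·S₀ + S₁ = [[-90, -60], [-30, -20]] = (-10)·(3, 1)(3, 2)ᵀ and M₂ = S₀ − 3·S₁ = [[30, 0], [-90, 0]] = 30·(1, -3)(1, 0)ᵀ, so take a₁ = (3, 1), b₁ = (3, 2), a₂ = (1, -3), b₂ = (1, 0).
Each slice is an integer combination of E₁ = a₁b₁ᵀ and E₂ = a₂b₂ᵀ: S₀ = −3·E₁ + 3·E₂, S₁ = −E₁ − 9·E₂, S₂ = −E₁ + 9·E₂; reading off coefficients, c₁ = (-3, -1, -1) and c₂ = (3, -9, 9).
Hence T = (3, 1) (x) (3, 2) (x) (-3, -1, -1) + (1, -3) (x) (1, 0) (x) (3, -9, 9), so rank(T) ≤ 2.
These bounds meet, so rank(T) = 2.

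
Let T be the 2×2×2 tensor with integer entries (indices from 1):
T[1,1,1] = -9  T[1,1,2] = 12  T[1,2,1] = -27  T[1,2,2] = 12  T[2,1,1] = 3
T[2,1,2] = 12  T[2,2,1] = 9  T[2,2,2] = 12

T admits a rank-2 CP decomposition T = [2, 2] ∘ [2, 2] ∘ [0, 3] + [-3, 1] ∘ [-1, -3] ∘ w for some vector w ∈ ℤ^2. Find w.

w = [-3, 0]

Subtract the known terms from T to get the rank-1 residual R = [-3, 1] ∘ [-1, -3] ∘ w, so R[i,j,k] = a[i]·b[j]·w[k]. Pick indices with nonzero a[1]·b[1] = (-3)·(-1) = 3. Only the fibre through (1,1,·) is needed: R[1,1,:] = T[1,1,:] − Σₗ aₗ[1]bₗ[1]cₗ = [-9, 12] − (2)·(2)·[0, 3] = [-9, 0]. Then w[k] = R[1,1,k] / 3 for each k, giving w = [-9, 0] / 3 = [-3, 0].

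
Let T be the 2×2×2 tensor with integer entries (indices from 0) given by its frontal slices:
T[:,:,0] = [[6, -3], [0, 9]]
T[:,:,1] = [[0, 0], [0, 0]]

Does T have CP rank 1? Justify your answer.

No

The mode-1 unfolding of T (rows indexed by i, columns by (j,k) = (0,0), (0,1), (1,0), (1,1)) is [[6, 0, -3, 0], [0, 0, 9, 0]].
There the 2×2 minor on rows i ∈ {0, 1}, columns (j,k) ∈ {(0,0), (1,0)} is det [[6, -3], [0, 9]] = 54 ≠ 0, so this unfolding has rank ≥ 2; CP rank is at least every unfolding rank, so rank(T) ≥ 2.
In particular rank(T) ≥ 2 > 1, so T is not rank-1.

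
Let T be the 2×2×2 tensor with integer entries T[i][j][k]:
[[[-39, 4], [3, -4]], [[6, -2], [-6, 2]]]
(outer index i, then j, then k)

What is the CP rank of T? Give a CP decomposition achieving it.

rank(T) = 2

Lower bound: the mode-2 unfolding of T (rows indexed by j, columns by (i,k) = (0,0), (0,1), (1,0), (1,1)) is [[-39, 4, 6, -2], [3, -4, -6, 2]].
There the 2×2 minor on rows j ∈ {0, 1}, columns (i,k) ∈ {(0,0), (0,1)} is det [[-39, 4], [3, -4]] = 144 ≠ 0, so this unfolding has rank ≥ 2; CP rank is at least every unfolding rank, so rank(T) ≥ 2. (Flattening ranks never certify an upper bound on CP rank; for that we must actually write T with 2 rank-1 terms.)
Upper bound — finding two terms. Write S_k = T[:,:,k] for the frontal slices: S₀ = [[-39, 3], [6, -6]], S₁ = [[4, -4], [-2, 2]].
If T = a₁ ⊗ b₁ ⊗ c₁ + a₂ ⊗ b₂ ⊗ c₂ then each S_k = c₁[k]·a₁b₁ᵀ + c₂[k]·a₂b₂ᵀ. S₀ and S₁ are linearly independent, so a₁b₁ᵀ and a₂b₂ᵀ must span the same plane of matrices: they are the rank-1 matrices of the form x·S₀ + y·S₁.
det(x·S₀ + y·S₁) is 216·x² − 72·xy = 72·(3·x − y)(x), vanishing at (x:y) = (1:3) and (0:1).
M₁ = S₀ + 3·S₁ = [[-27, -9], [0, 0]] = (-9)·[1, 0][3, 1]ᵀ and M₂ = S₁ = [[4, -4], [-2, 2]] = 2·[2, -1][1, -1]ᵀ, so take a₁ = [1, 0], b₁ = [3, 1], a₂ = [2, -1], b₂ = [1, -1].
Each slice is an integer combination of E₁ = a₁b₁ᵀ and E₂ = a₂b₂ᵀ: S₀ = −9·E₁ − 6·E₂, S₁ = 2·E₂; reading off coefficients, c₁ = [-9, 0] and c₂ = [-6, 2].
Hence T = [1, 0] ⊗ [3, 1] ⊗ [-9, 0] + [2, -1] ⊗ [1, -1] ⊗ [-6, 2], so rank(T) ≤ 2.
These bounds meet, so rank(T) = 2.
Check entry T[0,0,0] = -39: (1)·(3)·(-9) + (2)·(1)·(-6) = -39.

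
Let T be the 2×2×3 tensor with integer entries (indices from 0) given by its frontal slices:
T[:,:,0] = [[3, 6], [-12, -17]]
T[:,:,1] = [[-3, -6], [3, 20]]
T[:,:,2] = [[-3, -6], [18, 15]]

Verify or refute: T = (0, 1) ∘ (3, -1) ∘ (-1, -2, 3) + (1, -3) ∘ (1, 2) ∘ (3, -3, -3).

Reconstruct entrywise from the claimed factors. For example, T[0,0,1] = -3 and Σₗ aₗ[0]bₗ[0]cₗ[1] = (0)·(3)·(-2) + (1)·(1)·(-3) = -3; checking all 12 entries, every one matches. The claim holds.

Yes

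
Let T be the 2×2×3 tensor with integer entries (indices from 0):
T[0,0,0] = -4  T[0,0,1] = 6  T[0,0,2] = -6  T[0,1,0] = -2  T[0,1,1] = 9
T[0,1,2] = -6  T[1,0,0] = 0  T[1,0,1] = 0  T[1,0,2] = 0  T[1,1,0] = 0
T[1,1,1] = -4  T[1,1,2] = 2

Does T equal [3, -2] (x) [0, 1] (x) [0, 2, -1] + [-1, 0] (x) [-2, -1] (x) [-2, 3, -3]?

Yes

Reconstruct entrywise from the claimed factors. For example, T[1,0,0] = 0 and Σₗ aₗ[1]bₗ[0]cₗ[0] = (-2)·(0)·(0) + (0)·(-2)·(-2) = 0; checking all 12 entries, every one matches. The claim holds.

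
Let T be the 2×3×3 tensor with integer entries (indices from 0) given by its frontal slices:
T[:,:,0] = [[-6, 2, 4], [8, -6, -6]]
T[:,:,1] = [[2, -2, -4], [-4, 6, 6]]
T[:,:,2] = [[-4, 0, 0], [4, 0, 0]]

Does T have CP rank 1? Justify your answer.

No

The mode-2 unfolding of T (rows indexed by j, columns by (i,k) = (0,0), (0,1), (0,2), (1,0), (1,1), (1,2)) is [[-6, 2, -4, 8, -4, 4], [2, -2, 0, -6, 6, 0], [4, -4, 0, -6, 6, 0]].
There the 3×3 minor on rows j ∈ {0, 1, 2}, columns (i,k) ∈ {(0,0), (0,1), (1,0)} is det [[-6, 2, 8], [2, -2, -6], [4, -4, -6]] = 48 ≠ 0, so this unfolding has rank ≥ 3; CP rank is at least every unfolding rank, so rank(T) ≥ 3.
In particular rank(T) ≥ 3 > 1, so T is not rank-1.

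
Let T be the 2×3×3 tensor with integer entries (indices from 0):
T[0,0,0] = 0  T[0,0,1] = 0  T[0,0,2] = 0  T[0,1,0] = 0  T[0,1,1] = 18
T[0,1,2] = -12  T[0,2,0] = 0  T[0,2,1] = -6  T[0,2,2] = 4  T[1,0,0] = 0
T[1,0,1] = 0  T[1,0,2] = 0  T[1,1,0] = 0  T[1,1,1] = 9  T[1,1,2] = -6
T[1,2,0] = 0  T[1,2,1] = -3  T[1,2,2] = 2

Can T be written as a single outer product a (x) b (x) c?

If T = a (x) b (x) c then every fibre of T is a multiple of the corresponding factor, so read the factors off the fibres through the nonzero entry T[0,1,1] = 18.
The mode-1 fibre T[:,1,1] = [18, 9] gives a = [2, 1] (primitive direction); the mode-2 fibre T[0,:,1] = [0, 18, -6] gives b = [0, 3, -1]; then c[k] = T[0,1,k] / (a[0]·b[1]) = [0, 18, -12] / 6 = [0, 3, -2].
Expanding [2, 1] (x) [0, 3, -1] (x) [0, 3, -2] reproduces all 18 entries of T, so T = [2, 1] (x) [0, 3, -1] (x) [0, 3, -2] and rank(T) ≤ 1.
Equivalently every frontal slice T[:,:,k] is c[k] times the rank-1 matrix [2, 1] (x) [0, 3, -1]. So T has rank 1 (it is nonzero).

Yes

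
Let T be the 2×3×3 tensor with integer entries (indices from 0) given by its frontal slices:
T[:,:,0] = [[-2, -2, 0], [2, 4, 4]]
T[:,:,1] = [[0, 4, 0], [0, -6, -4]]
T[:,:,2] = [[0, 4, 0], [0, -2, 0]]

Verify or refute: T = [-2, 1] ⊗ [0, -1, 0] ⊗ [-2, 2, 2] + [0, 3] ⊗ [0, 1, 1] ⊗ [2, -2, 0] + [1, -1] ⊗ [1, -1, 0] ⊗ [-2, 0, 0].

No

Reconstruct entry (1,1,0) from the claimed factors: Σₗ aₗ[1]bₗ[1]cₗ[0] = (1)·(-1)·(-2) + (3)·(1)·(2) + (-1)·(-1)·(-2) = 6, but T[1,1,0] = 4. The claim is false.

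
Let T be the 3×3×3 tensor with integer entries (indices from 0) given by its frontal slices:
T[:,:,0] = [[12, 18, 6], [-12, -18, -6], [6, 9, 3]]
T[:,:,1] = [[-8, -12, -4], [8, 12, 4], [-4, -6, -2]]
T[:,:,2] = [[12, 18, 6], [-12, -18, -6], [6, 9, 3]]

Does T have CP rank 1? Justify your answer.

If T = a ⊗ b ⊗ c then every fibre of T is a multiple of the corresponding factor, so read the factors off the fibres through the nonzero entry T[0,0,0] = 12.
The mode-1 fibre T[:,0,0] = [12, -12, 6] gives a = (2, -2, 1) (primitive direction); the mode-2 fibre T[0,:,0] = [12, 18, 6] gives b = (2, 3, 1); then c[k] = T[0,0,k] / (a[0]·b[0]) = [12, -8, 12] / 4 = (3, -2, 3).
Expanding (2, -2, 1) ⊗ (2, 3, 1) ⊗ (3, -2, 3) reproduces all 27 entries of T, so T = (2, -2, 1) ⊗ (2, 3, 1) ⊗ (3, -2, 3) and rank(T) ≤ 1.
Equivalently every frontal slice T[:,:,k] is c[k] times the rank-1 matrix (2, -2, 1) ⊗ (2, 3, 1). So T has rank 1 (it is nonzero).

Yes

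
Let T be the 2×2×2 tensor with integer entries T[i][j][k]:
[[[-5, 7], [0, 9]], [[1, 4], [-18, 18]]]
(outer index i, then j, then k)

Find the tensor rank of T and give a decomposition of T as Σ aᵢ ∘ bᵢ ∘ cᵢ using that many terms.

rank(T) = 2

Lower bound: in the mode-1 unfolding of T (rows indexed by i, columns by (j,k)) the 2×2 minor on rows i ∈ {0, 1}, columns (j,k) ∈ {(0,0), (0,1)} is det [[-5, 7], [1, 4]] = -27 ≠ 0, so that unfolding has rank ≥ 2 and hence rank(T) ≥ 2 (CP rank is at least every unfolding rank, though it can be larger).
Upper bound: with S_k = T[:,:,k], the two rank-1 terms a₁b₁ᵀ, a₂b₂ᵀ are the rank-1 members of the pencil x·S₀ + y·S₁.
det(x·S₀ + y·S₁) is 90·x² − 225·xy + 90·y² = 45·(x − 2·y)(2·x − y), vanishing at (x:y) = (2:1) and (1:2).
M₁ = 2·S₀ + S₁ = [[-3, 9], [6, -18]] = (-3)·[1, -2][1, -3]ᵀ and M₂ = S₀ + 2·S₁ = [[9, 18], [9, 18]] = 9·[1, 1][1, 2]ᵀ, so take a₁ = [1, -2], b₁ = [1, -3], a₂ = [1, 1], b₂ = [1, 2].
Each slice is an integer combination of E₁ = a₁b₁ᵀ and E₂ = a₂b₂ᵀ: S₀ = −2·E₁ − 3·E₂, S₁ = E₁ + 6·E₂; reading off coefficients, c₁ = [-2, 1] and c₂ = [-3, 6].
Hence T = [1, -2] ∘ [1, -3] ∘ [-2, 1] + [1, 1] ∘ [1, 2] ∘ [-3, 6], so rank(T) ≤ 2.
These bounds meet, so rank(T) = 2.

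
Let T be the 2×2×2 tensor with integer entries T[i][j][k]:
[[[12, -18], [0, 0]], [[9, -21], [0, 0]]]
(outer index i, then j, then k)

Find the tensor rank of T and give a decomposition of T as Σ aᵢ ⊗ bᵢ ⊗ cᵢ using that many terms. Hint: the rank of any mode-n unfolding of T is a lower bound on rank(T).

Lower bound: the mode-1 unfolding of T (rows indexed by i, columns by (j,k) = (0,0), (0,1), (1,0), (1,1)) is [[12, -18, 0, 0], [9, -21, 0, 0]].
There the 2×2 minor on rows i ∈ {0, 1}, columns (j,k) ∈ {(0,0), (0,1)} is det [[12, -18], [9, -21]] = -90 ≠ 0, so this unfolding has rank ≥ 2; CP rank is at least every unfolding rank, so rank(T) ≥ 2. (Flattening ranks never certify an upper bound on CP rank; for that we must actually write T with 2 rank-1 terms.)
Upper bound — finding two terms. Every mode-2 slice of T is a multiple of one matrix: T[:,j,:] = b[j]·M with b = [1, 0] and M = [[12, -18], [9, -21]] (rows indexed by i, columns by k). So it suffices to write M as a sum of two rank-1 matrices.
Splitting M by its rows (i = 0, 1), M = [1, 0][12, -18]ᵀ + [0, 1][9, -21]ᵀ.
Hence T = [1, 0] ⊗ [1, 0] ⊗ [12, -18] + [0, 1] ⊗ [1, 0] ⊗ [9, -21], so rank(T) ≤ 2.
These bounds meet, so rank(T) = 2.
Check entry T[1,0,1] = -21: (0)·(1)·(-18) + (1)·(1)·(-21) = -21.

rank(T) = 2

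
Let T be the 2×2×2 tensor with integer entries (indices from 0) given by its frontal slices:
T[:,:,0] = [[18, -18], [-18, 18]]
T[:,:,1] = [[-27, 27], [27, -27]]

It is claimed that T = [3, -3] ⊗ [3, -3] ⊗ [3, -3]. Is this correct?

No

Reconstruct entry (0,0,0) from the claimed factors: Σₗ aₗ[0]bₗ[0]cₗ[0] = (3)·(3)·(3) = 27, but T[0,0,0] = 18. The claim is false.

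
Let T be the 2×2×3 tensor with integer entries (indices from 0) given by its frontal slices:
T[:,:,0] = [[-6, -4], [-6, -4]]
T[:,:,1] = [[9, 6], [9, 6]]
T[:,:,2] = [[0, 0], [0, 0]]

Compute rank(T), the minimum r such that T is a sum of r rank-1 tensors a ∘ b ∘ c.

Lower bound: T ≠ 0 (e.g. T[0,0,0] = -6), so rank(T) ≥ 1.
Upper bound: if T = a ∘ b ∘ c then every fibre of T is a multiple of the corresponding factor, so read the factors off the fibres through the nonzero entry T[0,0,0] = -6.
The mode-1 fibre T[:,0,0] = [-6, -6] gives a = [1, 1] (primitive direction); the mode-2 fibre T[0,:,0] = [-6, -4] gives b = [3, 2]; then c[k] = T[0,0,k] / (a[0]·b[0]) = [-6, 9, 0] / 3 = [-2, 3, 0].
Expanding [1, 1] ∘ [3, 2] ∘ [-2, 3, 0] reproduces all 12 entries of T, so T = [1, 1] ∘ [3, 2] ∘ [-2, 3, 0] and rank(T) ≤ 1.
These bounds meet, so rank(T) = 1.

1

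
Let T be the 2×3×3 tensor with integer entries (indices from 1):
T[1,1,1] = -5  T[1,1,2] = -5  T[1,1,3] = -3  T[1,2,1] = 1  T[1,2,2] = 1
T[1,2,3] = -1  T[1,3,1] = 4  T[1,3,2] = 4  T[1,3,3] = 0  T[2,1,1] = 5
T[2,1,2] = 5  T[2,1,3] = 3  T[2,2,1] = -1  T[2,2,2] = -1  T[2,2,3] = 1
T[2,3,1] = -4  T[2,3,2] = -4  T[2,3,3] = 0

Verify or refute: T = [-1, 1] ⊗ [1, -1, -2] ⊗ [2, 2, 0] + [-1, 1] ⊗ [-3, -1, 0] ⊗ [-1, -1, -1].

Yes

Reconstruct entrywise from the claimed factors. For example, T[1,2,1] = 1 and Σₗ aₗ[1]bₗ[2]cₗ[1] = (-1)·(-1)·(2) + (-1)·(-1)·(-1) = 1; checking all 18 entries, every one matches. The claim holds.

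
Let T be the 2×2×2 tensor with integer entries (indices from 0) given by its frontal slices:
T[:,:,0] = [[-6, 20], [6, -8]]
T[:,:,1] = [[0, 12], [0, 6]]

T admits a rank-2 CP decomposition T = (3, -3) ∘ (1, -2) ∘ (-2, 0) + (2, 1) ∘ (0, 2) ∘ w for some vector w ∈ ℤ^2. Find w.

w = (2, 3)

Subtract the known terms from T to get the rank-1 residual R = (2, 1) ∘ (0, 2) ∘ w, so R[i,j,k] = a[i]·b[j]·w[k]. Pick indices with nonzero a[0]·b[1] = (2)·(2) = 4. Only the fibre through (0,1,·) is needed: R[0,1,:] = T[0,1,:] − Σₗ aₗ[0]bₗ[1]cₗ = [20, 12] − (3)·(-2)·(-2, 0) = [8, 12]. Then w[k] = R[0,1,k] / 4 for each k, giving w = [8, 12] / 4 = (2, 3).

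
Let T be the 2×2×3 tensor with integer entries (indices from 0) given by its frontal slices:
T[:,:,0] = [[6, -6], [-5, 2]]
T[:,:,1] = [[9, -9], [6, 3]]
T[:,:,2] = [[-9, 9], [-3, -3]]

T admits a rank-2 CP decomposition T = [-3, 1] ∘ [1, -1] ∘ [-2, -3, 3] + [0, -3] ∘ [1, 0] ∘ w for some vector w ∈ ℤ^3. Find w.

w = [1, -3, 2]

Subtract the known terms from T to get the rank-1 residual R = [0, -3] ∘ [1, 0] ∘ w, so R[i,j,k] = a[i]·b[j]·w[k]. Pick indices with nonzero a[1]·b[0] = (-3)·(1) = -3. Only the fibre through (1,0,·) is needed: R[1,0,:] = T[1,0,:] − Σₗ aₗ[1]bₗ[0]cₗ = [-5, 6, -3] − (1)·(1)·[-2, -3, 3] = [-3, 9, -6]. Then w[k] = R[1,0,k] / -3 for each k, giving w = [-3, 9, -6] / -3 = [1, -3, 2].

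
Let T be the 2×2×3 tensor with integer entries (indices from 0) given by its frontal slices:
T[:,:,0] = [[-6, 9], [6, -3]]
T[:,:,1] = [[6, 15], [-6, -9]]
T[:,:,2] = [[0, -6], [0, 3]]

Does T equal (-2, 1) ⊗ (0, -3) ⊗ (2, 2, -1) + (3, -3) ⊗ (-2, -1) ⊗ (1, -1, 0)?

Reconstruct entrywise from the claimed factors. For example, T[1,1,1] = -9 and Σₗ aₗ[1]bₗ[1]cₗ[1] = (1)·(-3)·(2) + (-3)·(-1)·(-1) = -9; checking all 12 entries, every one matches. The claim holds.

Yes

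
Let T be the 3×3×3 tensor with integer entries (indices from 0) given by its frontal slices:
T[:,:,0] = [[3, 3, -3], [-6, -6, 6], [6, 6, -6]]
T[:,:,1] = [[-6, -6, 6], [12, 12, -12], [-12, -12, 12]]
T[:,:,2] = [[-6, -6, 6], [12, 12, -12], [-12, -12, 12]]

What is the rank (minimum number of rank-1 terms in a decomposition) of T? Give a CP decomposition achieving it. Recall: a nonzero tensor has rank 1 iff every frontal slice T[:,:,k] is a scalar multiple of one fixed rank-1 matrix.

Lower bound: T ≠ 0 (e.g. T[0,0,0] = 3), so rank(T) ≥ 1.
Upper bound: if T = a (x) b (x) c then every fibre of T is a multiple of the corresponding factor, so read the factors off the fibres through the nonzero entry T[0,0,0] = 3.
The mode-1 fibre T[:,0,0] = [3, -6, 6] gives a = [1, -2, 2] (primitive direction); the mode-2 fibre T[0,:,0] = [3, 3, -3] gives b = [1, 1, -1]; then c[k] = T[0,0,k] / (a[0]·b[0]) = [3, -6, -6] / 1 = [3, -6, -6].
Expanding [1, -2, 2] (x) [1, 1, -1] (x) [3, -6, -6] reproduces all 27 entries of T, so T = [1, -2, 2] (x) [1, 1, -1] (x) [3, -6, -6] and rank(T) ≤ 1.
These bounds meet, so rank(T) = 1.

rank(T) = 1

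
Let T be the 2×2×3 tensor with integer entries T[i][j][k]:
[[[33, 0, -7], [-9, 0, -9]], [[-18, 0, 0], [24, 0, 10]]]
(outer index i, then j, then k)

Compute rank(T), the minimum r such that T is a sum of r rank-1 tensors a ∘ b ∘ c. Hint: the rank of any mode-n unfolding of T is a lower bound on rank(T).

Lower bound: the mode-3 unfolding of T (rows indexed by k, columns by (i,j) = (0,0), (0,1), (1,0), (1,1)) is [[33, -9, -18, 24], [0, 0, 0, 0], [-7, -9, 0, 10]].
There the 2×2 minor on rows k ∈ {0, 2}, columns (i,j) ∈ {(0,0), (0,1)} is det [[33, -9], [-7, -9]] = -360 ≠ 0, so this unfolding has rank ≥ 2; CP rank is at least every unfolding rank, so rank(T) ≥ 2. (This is only a lower bound: in general the CP rank may exceed every unfolding rank, so we still need to exhibit 2 rank-1 terms summing to T.)
Upper bound — finding two terms. Write S_k = T[:,:,k] for the frontal slices: S₀ = [[33, -9], [-18, 24]], S₁ = [[0, 0], [0, 0]], S₂ = [[-7, -9], [0, 10]].
If T = a₁ ∘ b₁ ∘ c₁ + a₂ ∘ b₂ ∘ c₂ then each S_k = c₁[k]·a₁b₁ᵀ + c₂[k]·a₂b₂ᵀ. S₀ and S₂ are linearly independent, so a₁b₁ᵀ and a₂b₂ᵀ must span the same plane of matrices: they are the rank-1 matrices of the form x·S₀ + y·S₂.
det(x·S₀ + y·S₂) is 630·x² − 70·y² = 70·(3·x − y)(3·x + y), vanishing at (x:y) = (1:3) and (1:-3).
M₁ = S₀ + 3·S₂ = [[12, -36], [-18, 54]] = 6·[2, -3][1, -3]ᵀ and M₂ = S₀ − 3·S₂ = [[54, 18], [-18, -6]] = 6·[3, -1][3, 1]ᵀ, so take a₁ = [2, -3], b₁ = [1, -3], a₂ = [3, -1], b₂ = [3, 1].
Each slice is an integer combination of E₁ = a₁b₁ᵀ and E₂ = a₂b₂ᵀ: S₀ = 3·E₁ + 3·E₂, S₁ = 0, S₂ = E₁ − E₂; reading off coefficients, c₁ = [3, 0, 1] and c₂ = [3, 0, -1].
Hence T = [2, -3] ∘ [1, -3] ∘ [3, 0, 1] + [3, -1] ∘ [3, 1] ∘ [3, 0, -1], so rank(T) ≤ 2.
These bounds meet, so rank(T) = 2.
Check entry T[0,0,2] = -7: (2)·(1)·(1) + (3)·(3)·(-1) = -7.

2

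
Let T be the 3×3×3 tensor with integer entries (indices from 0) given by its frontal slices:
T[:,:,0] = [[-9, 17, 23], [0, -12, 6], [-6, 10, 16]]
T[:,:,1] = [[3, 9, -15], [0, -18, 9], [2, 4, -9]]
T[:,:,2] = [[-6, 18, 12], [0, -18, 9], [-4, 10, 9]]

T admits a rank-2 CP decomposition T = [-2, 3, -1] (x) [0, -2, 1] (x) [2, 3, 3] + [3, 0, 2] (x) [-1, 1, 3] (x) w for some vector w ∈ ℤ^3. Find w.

Subtract the known terms from T to get the rank-1 residual R = [3, 0, 2] (x) [-1, 1, 3] (x) w, so R[i,j,k] = a[i]·b[j]·w[k]. Pick indices with nonzero a[0]·b[0] = (3)·(-1) = -3. Only the fibre through (0,0,·) is needed: R[0,0,:] = T[0,0,:] − Σₗ aₗ[0]bₗ[0]cₗ = [-9, 3, -6] − (-2)·(0)·[2, 3, 3] = [-9, 3, -6]. Then w[k] = R[0,0,k] / -3 for each k, giving w = [-9, 3, -6] / -3 = [3, -1, 2].

w = [3, -1, 2]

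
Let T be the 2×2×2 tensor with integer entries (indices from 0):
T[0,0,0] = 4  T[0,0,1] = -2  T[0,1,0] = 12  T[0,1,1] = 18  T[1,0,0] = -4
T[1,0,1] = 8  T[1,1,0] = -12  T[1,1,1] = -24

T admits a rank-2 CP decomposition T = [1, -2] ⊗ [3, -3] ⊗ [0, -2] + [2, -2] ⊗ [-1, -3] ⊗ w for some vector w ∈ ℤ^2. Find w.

Subtract the known terms from T to get the rank-1 residual R = [2, -2] ⊗ [-1, -3] ⊗ w, so R[i,j,k] = a[i]·b[j]·w[k]. Pick indices with nonzero a[0]·b[0] = (2)·(-1) = -2. Only the fibre through (0,0,·) is needed: R[0,0,:] = T[0,0,:] − Σₗ aₗ[0]bₗ[0]cₗ = [4, -2] − (1)·(3)·[0, -2] = [4, 4]. Then w[k] = R[0,0,k] / -2 for each k, giving w = [4, 4] / -2 = [-2, -2].

w = [-2, -2]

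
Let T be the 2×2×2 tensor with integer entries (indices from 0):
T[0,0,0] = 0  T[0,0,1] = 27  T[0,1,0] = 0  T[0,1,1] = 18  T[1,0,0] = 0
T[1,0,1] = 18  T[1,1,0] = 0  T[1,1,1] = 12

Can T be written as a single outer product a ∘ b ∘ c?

Yes

If T = a ∘ b ∘ c then every fibre of T is a multiple of the corresponding factor, so read the factors off the fibres through the nonzero entry T[0,0,1] = 27.
The mode-1 fibre T[:,0,1] = [27, 18] gives a = [3, 2] (primitive direction); the mode-2 fibre T[0,:,1] = [27, 18] gives b = [3, 2]; then c[k] = T[0,0,k] / (a[0]·b[0]) = [0, 27] / 9 = [0, 3].
Expanding [3, 2] ∘ [3, 2] ∘ [0, 3] reproduces all 8 entries of T, so T = [3, 2] ∘ [3, 2] ∘ [0, 3] and rank(T) ≤ 1.
Equivalently every frontal slice T[:,:,k] is c[k] times the rank-1 matrix [3, 2] ∘ [3, 2]. So T has rank 1 (it is nonzero).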